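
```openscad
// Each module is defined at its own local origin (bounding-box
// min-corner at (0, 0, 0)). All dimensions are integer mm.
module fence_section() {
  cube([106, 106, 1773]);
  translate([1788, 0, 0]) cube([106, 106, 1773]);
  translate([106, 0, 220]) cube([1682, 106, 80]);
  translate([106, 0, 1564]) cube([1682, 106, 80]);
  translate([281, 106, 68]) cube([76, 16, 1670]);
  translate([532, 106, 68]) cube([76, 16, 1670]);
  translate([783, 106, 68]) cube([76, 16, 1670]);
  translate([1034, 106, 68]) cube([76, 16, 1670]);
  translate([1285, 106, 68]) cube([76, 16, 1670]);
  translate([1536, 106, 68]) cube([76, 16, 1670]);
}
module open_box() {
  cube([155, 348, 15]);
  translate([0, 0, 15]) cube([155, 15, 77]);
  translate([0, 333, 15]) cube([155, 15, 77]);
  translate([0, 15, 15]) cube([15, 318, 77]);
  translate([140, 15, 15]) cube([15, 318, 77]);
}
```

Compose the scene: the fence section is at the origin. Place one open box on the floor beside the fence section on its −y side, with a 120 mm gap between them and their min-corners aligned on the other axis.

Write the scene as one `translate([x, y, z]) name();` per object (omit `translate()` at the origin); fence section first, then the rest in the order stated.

fence_section();
translate([0, -468, 0]) open_box();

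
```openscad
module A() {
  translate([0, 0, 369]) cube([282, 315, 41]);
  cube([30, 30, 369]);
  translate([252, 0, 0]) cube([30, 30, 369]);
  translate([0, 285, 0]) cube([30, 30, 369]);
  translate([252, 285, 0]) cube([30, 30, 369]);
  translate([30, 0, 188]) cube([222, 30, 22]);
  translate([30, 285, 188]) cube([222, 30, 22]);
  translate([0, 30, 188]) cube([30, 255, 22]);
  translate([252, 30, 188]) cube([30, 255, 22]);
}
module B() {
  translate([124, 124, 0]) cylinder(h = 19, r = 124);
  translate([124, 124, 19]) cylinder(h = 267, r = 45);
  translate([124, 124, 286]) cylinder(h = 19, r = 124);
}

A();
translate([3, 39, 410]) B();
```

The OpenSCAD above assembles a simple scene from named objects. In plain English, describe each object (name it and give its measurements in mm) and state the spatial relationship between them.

A is a four-legged stool. The seat is a 282×315×41 mm slab whose top surface is at z = 410 mm; four square legs, each 30×30 mm in cross-section, run from the floor (z = 0) to the underside of the seat, each flush with a corner of the seat. Four stretchers, 30 mm wide and 22 mm tall, connect adjacent legs with their undersides at z = 188 mm, each running between the inner faces of the legs it joins and aligned with the legs' outer faces on the other axis.

B is a spool: two coaxial disc flanges of radius 124 mm and thickness 19 mm, joined by a core cylinder of radius 45 mm and height 267 mm. The lower flange rests on z = 0 and the three cylinders share a vertical axis.

The spool is on top of the stool.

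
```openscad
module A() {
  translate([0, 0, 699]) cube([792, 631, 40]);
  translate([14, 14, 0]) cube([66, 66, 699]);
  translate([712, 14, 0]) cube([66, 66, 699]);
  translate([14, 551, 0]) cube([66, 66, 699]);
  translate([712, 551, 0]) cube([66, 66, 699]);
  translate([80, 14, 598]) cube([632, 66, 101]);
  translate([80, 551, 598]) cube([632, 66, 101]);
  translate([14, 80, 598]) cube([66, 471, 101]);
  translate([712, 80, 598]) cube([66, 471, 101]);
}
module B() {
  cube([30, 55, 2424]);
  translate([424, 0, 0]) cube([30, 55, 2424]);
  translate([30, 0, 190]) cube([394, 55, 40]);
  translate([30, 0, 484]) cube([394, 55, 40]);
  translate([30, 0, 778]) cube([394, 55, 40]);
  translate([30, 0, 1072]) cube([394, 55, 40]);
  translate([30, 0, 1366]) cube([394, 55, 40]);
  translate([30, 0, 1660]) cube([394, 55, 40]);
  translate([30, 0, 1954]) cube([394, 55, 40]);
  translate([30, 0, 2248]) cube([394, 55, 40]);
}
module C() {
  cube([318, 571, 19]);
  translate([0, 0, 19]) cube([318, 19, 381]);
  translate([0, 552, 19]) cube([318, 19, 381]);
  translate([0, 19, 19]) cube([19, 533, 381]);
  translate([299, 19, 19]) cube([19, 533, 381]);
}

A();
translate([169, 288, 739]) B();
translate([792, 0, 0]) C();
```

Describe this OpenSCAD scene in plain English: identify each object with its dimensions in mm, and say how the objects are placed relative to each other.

A is a table: top 792 mm (x) × 631 mm (y), 40 mm thick, upper face at z = 739 mm, on four 66×66 mm square legs, each inset 14 mm from the nearest pair of top edges, running from z = 0 to the bottom of the top. Four apron rails, 66 mm thick and 101 mm tall, run between adjacent legs with their top edges flush with the underside of the top and their outer faces flush with the legs' outer faces.

B is a wooden ladder with two side rails of 30×55 mm section and 2424 mm height, set 454 mm apart overall. Between them run 8 rectangular rungs (55 mm deep, 40 mm thick), front faces flush with the rails' −y face. The bottom of the first rung is 190 mm above the floor and each subsequent rung is 294 mm higher than the one below.

C is an open storage box with external size 318×571×400 mm and wall thickness 19 mm (the base is also 19 mm thick). The base covers the whole footprint; the four walls stand on the base, with the y-facing walls full-width and the x-facing walls fitting between their inner faces.

The ladder is on top of the table, centred. The open box is against the table's +x side, with their −y faces flush.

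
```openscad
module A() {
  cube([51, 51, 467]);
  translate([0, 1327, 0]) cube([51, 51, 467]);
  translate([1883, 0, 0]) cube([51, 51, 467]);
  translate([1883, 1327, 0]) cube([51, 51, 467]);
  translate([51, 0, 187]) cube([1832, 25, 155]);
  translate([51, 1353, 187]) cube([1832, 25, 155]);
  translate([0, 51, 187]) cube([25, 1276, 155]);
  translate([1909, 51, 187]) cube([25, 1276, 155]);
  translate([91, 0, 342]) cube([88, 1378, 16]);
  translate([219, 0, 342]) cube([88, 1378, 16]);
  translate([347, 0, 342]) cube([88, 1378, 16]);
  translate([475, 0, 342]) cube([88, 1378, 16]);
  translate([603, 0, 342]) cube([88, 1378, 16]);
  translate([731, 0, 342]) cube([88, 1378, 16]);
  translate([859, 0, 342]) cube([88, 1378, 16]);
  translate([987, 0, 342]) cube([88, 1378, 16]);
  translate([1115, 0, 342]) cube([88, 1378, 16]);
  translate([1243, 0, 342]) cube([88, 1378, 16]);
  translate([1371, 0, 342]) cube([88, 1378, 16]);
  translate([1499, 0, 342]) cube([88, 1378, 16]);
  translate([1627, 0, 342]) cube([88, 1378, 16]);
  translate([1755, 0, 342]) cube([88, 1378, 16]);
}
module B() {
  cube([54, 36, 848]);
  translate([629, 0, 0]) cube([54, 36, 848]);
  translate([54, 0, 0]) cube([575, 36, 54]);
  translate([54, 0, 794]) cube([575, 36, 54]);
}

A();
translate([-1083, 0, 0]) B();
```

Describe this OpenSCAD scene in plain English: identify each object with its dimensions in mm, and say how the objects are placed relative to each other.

A is a bed frame 1934 mm long (x) by 1378 mm wide (y). Four 51×51 mm corner posts, 467 mm tall, at the corners of the footprint. Four rails of 25 mm thickness and 155 mm height run between adjacent posts with their undersides at z = 187 mm, their outer faces flush with the outside of the frame (the two x-running rails run between the posts' inner faces; the two y-running rails run between the posts' inner faces). 14 slats, each 88 mm wide (x) and 16 mm thick, lie across the top of the two x-running rails, running the full 1378 mm width of the frame in y; the slats are evenly spaced along x between the inner faces of the end posts with equal gaps (rounded down to the nearest mm) at the −x end and between each pair — any rounding remainder accumulates at the +x end.

B is a picture frame with a 575×740 mm rectangular opening (x by z) and a uniform 54 mm border on every side. Frame depth is 36 mm along y. It is built from two vertical stiles running the full outside height and two horizontal rails spanning the gap between the stiles.

The picture frame is on the floor beside the bed frame on its −x side.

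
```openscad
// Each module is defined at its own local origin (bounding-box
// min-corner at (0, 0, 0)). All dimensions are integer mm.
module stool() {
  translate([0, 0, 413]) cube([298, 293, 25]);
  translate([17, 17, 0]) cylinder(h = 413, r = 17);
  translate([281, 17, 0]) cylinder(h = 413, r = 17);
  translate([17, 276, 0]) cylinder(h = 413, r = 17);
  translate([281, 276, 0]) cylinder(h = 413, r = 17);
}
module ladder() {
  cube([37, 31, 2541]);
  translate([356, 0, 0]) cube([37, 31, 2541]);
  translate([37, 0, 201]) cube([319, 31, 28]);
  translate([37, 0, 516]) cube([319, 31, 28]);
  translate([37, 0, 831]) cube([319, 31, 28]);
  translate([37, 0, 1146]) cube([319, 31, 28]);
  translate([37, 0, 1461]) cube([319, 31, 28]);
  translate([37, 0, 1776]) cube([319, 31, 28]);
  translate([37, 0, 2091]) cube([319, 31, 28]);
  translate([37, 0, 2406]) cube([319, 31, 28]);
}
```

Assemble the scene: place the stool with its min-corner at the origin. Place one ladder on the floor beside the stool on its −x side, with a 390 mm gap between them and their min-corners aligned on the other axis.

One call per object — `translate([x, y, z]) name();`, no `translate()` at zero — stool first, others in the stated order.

stool();
translate([-783, 0, 0]) ladder();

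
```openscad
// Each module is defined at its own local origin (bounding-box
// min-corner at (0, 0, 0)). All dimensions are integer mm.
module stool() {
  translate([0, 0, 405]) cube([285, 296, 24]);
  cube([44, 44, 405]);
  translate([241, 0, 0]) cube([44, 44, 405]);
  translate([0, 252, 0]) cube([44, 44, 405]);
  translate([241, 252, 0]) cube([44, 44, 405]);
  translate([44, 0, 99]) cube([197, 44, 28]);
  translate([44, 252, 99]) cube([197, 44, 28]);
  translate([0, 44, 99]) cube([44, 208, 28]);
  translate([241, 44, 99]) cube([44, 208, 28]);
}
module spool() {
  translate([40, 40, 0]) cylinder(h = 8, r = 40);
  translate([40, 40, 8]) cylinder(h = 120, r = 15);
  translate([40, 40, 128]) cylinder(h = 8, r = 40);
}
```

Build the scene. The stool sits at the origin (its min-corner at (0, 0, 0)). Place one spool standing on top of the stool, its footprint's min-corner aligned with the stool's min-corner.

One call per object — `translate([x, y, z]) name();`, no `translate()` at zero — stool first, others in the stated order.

stool();
translate([0, 0, 429]) spool();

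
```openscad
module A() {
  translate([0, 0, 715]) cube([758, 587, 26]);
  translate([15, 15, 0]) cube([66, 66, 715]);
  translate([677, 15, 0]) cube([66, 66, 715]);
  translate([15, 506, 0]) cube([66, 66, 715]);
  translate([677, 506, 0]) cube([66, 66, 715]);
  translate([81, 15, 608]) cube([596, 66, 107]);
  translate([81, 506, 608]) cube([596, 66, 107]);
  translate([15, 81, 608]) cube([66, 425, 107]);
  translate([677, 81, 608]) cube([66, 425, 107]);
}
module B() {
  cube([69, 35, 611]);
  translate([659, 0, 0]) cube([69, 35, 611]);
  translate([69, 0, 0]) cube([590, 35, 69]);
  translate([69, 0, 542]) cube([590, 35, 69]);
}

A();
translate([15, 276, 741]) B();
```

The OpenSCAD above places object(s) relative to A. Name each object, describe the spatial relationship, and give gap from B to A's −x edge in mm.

A is a table. B is a picture frame. The picture frame is on top of the table, centred. The gap from the picture frame to the table's −x edge is 15 mm.

The picture frame's min-x is at 15; the table's min-x is 0; gap = 15 mm.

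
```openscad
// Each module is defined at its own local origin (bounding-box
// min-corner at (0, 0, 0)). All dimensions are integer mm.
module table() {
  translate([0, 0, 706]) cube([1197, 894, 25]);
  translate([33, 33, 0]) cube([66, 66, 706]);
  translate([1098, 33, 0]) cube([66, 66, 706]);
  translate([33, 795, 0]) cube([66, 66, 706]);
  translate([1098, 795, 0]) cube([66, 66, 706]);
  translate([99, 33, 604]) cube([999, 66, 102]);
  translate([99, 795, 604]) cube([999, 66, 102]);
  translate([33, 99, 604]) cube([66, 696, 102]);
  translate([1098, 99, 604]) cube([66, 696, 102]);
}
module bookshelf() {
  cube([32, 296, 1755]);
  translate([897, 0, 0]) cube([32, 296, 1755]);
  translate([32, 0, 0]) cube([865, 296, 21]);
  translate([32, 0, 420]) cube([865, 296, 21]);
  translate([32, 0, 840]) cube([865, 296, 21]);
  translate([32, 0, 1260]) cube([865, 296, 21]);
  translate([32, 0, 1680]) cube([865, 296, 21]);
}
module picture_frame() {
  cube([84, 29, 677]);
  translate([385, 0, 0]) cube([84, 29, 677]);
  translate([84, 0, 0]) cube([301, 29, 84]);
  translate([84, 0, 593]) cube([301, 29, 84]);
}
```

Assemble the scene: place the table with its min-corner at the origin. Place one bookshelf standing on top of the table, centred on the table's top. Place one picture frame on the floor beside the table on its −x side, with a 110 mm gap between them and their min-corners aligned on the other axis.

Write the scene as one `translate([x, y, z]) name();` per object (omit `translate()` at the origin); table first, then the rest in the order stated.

table();
translate([134, 299, 731]) bookshelf();
translate([-579, 0, 0]) picture_frame();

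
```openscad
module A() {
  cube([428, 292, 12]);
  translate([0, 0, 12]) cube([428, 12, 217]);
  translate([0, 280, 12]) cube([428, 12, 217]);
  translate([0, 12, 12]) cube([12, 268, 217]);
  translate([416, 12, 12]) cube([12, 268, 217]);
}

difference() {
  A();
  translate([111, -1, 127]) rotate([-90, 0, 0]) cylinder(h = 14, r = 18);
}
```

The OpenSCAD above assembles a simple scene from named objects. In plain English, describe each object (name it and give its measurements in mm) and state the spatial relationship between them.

A is an open storage box with external size 428×292×229 mm and wall thickness 12 mm (the base is also 12 mm thick). The base covers the whole footprint; the four walls stand on the base, with the y-facing walls full-width and the x-facing walls fitting between their inner faces.

The open box has a circular hole of radius 18 mm through its front wall, centred at (x = 111, z = 127).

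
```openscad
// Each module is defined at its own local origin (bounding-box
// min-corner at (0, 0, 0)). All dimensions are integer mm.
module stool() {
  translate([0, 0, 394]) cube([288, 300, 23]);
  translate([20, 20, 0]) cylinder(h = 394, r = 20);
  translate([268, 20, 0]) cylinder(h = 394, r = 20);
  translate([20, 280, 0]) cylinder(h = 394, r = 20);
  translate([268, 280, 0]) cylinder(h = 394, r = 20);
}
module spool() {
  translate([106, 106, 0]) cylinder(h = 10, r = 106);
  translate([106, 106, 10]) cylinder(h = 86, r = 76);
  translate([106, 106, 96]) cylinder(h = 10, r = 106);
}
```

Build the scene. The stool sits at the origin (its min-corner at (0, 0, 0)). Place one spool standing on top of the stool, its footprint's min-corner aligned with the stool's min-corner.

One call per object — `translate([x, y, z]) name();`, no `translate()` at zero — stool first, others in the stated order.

stool();
translate([0, 0, 417]) spool();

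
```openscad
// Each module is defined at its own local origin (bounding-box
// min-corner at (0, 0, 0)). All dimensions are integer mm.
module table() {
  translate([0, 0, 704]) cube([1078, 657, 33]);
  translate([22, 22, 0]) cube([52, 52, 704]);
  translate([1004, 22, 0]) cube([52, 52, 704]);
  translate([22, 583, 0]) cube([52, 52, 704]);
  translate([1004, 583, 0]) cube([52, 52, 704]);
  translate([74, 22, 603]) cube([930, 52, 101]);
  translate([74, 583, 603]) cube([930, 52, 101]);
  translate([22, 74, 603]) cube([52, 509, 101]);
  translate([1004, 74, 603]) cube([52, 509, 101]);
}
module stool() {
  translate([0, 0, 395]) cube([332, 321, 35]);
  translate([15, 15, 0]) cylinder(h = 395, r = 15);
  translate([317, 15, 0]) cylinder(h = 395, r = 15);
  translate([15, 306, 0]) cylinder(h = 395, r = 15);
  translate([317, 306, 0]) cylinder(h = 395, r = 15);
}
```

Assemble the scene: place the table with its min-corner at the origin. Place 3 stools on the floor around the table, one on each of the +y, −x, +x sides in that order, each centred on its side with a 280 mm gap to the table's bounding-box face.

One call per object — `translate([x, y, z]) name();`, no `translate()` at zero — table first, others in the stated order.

table();
translate([373, 937, 0]) stool();
translate([-612, 168, 0]) stool();
translate([1358, 168, 0]) stool();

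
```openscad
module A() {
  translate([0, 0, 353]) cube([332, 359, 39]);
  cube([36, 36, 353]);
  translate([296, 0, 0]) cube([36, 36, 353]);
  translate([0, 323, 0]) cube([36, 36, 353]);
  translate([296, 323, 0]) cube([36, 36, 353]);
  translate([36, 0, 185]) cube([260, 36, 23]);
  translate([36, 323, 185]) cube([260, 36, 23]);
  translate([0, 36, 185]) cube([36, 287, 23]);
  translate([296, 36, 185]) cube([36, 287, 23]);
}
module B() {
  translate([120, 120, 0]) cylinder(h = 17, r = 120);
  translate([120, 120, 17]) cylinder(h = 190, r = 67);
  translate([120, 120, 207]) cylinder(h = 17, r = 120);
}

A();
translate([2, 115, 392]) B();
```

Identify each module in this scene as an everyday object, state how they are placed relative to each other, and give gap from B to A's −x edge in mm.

The spool's min-x is at 2; the stool's min-x is 0; gap = 2 mm.

A is a stool. B is a spool. The spool is on top of the stool. The gap from the spool to the stool's −x edge is 2 mm.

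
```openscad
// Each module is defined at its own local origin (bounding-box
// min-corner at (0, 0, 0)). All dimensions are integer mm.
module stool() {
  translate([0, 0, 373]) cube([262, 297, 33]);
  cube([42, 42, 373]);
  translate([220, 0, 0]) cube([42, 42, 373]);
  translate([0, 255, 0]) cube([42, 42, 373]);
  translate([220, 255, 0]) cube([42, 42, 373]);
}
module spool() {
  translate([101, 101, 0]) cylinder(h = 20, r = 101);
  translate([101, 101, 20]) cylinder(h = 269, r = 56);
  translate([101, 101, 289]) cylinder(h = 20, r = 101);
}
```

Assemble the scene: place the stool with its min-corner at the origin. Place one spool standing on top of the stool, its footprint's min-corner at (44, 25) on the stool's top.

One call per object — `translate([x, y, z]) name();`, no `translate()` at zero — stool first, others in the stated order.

stool();
translate([44, 25, 406]) spool();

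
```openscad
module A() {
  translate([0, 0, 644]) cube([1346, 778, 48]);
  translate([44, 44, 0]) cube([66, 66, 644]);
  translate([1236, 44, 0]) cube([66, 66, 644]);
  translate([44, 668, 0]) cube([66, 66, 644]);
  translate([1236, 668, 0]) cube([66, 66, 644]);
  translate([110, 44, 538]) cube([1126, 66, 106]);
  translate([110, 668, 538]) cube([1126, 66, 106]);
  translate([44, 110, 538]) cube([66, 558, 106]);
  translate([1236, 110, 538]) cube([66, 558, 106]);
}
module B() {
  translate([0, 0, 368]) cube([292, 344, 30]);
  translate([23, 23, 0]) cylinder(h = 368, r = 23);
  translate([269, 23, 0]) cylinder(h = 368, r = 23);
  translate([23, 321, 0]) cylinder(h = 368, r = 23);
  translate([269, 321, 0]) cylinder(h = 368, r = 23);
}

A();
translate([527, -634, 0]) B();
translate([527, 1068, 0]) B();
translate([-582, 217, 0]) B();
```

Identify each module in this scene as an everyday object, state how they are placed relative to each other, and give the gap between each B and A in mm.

Each stool's nearest face is 290 mm from the table's bounding box.

A is a table. B is a stool. Three stools sit around the table at the −y, +y, −x sides. The gap between each stool and the table is 290 mm.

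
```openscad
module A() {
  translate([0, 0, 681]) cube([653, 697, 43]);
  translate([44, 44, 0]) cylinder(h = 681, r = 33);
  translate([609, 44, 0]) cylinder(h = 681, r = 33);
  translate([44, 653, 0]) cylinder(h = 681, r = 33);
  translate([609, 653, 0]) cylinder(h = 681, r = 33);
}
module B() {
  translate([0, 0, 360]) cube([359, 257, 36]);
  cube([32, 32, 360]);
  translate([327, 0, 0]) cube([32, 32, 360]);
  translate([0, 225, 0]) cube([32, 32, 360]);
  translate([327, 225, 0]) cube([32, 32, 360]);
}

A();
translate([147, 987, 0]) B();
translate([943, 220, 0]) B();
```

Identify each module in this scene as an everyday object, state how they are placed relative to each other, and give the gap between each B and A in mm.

A is a table. B is a stool. Two stools sit around the table at the +y, +x sides. The gap between each stool and the table is 290 mm.

Each stool's nearest face is 290 mm from the table's bounding box.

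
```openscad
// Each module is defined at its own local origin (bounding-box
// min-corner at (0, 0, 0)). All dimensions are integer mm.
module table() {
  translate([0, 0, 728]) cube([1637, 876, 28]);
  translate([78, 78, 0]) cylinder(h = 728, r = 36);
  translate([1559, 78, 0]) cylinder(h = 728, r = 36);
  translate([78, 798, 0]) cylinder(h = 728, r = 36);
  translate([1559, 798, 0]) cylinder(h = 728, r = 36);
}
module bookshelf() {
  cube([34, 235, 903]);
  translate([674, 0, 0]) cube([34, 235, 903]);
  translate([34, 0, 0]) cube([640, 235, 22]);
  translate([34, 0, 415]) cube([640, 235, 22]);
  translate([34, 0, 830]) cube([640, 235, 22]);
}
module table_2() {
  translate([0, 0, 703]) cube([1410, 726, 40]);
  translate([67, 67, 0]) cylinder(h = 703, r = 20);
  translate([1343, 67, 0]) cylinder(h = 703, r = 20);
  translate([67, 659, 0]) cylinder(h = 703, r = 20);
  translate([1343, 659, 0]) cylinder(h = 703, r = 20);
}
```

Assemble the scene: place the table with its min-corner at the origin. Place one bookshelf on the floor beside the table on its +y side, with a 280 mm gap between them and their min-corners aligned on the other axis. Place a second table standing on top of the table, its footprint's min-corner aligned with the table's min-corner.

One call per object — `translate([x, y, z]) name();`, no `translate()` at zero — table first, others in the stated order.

table();
translate([0, 1156, 0]) bookshelf();
translate([0, 0, 756]) table_2();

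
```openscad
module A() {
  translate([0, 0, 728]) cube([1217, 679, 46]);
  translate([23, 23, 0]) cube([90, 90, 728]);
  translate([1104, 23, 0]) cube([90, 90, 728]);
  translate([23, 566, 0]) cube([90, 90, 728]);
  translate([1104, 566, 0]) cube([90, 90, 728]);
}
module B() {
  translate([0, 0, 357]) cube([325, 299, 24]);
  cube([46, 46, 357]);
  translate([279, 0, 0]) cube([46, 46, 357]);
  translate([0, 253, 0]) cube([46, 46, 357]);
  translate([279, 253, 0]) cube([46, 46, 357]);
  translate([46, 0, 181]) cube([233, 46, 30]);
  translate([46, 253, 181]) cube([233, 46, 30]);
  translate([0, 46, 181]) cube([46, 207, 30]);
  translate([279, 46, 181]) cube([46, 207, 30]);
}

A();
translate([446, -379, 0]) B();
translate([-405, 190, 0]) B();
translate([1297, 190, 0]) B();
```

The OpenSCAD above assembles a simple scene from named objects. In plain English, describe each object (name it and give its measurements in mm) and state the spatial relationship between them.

A is a table with a 1217×679 mm rectangular top, 46 mm thick, top surface at z = 774 mm, supported by four 90×90 mm square legs, each inset 23 mm from the nearest pair of top edges, running from the floor.

B is a four-legged stool. The seat is 325×299 mm, 24 mm thick, top at z = 381 mm. It stands on four square legs, each 46×46 mm in cross-section, from z = 0 to the seat underside, each flush with a corner of the seat. Four stretchers, 46 mm wide and 30 mm tall, connect adjacent legs with their undersides at z = 181 mm, each running between the inner faces of the legs it joins and aligned with the legs' outer faces on the other axis.

Three stools sit around the table at the −y, −x, +x sides.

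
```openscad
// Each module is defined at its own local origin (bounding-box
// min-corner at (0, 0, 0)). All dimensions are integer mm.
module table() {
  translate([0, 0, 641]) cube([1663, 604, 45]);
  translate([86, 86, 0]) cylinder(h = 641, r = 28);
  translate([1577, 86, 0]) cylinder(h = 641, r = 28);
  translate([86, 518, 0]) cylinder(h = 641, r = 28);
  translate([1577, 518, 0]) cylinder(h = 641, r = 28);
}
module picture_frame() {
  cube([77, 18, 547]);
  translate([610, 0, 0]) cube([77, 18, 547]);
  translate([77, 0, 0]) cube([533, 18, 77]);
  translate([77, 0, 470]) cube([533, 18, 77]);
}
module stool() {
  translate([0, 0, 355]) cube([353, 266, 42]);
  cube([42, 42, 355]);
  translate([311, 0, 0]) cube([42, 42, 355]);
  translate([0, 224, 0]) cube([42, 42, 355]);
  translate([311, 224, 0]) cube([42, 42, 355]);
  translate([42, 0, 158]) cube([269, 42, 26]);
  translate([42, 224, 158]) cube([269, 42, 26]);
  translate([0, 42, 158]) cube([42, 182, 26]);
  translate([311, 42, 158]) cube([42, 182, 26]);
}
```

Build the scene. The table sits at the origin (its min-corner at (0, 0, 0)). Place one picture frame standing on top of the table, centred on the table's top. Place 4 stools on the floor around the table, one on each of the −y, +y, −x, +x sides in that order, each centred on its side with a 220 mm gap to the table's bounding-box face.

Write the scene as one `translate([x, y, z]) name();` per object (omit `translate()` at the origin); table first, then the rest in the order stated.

table();
translate([488, 293, 686]) picture_frame();
translate([655, -486, 0]) stool();
translate([655, 824, 0]) stool();
translate([-573, 169, 0]) stool();
translate([1883, 169, 0]) stool();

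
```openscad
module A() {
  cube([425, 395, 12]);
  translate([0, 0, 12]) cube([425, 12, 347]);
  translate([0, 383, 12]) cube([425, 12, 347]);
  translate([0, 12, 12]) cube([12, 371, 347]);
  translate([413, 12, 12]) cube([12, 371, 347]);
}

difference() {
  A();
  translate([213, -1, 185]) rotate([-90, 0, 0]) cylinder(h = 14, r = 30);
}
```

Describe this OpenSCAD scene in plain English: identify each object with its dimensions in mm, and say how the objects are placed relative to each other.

A is an open storage box with external size 425×395×359 mm and wall thickness 12 mm (the base is also 12 mm thick). The base covers the whole footprint; the four walls stand on the base, with the y-facing walls full-width and the x-facing walls fitting between their inner faces.

The open box has a circular hole of radius 30 mm through its front wall, centred at (x = 213, z = 185).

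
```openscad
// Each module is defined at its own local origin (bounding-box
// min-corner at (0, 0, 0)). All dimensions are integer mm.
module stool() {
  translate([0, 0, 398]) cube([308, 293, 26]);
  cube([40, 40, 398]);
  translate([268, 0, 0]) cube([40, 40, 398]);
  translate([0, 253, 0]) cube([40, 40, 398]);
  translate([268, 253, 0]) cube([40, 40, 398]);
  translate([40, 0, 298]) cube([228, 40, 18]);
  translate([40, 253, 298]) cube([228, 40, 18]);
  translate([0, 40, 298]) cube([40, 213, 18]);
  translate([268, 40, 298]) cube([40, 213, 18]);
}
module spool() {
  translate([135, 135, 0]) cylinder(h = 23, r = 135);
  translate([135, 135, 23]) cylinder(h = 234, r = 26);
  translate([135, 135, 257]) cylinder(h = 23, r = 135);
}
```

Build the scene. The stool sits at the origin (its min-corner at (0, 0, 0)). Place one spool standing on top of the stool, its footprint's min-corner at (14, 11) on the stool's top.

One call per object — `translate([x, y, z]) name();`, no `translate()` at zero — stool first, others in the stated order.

stool();
translate([14, 11, 424]) spool();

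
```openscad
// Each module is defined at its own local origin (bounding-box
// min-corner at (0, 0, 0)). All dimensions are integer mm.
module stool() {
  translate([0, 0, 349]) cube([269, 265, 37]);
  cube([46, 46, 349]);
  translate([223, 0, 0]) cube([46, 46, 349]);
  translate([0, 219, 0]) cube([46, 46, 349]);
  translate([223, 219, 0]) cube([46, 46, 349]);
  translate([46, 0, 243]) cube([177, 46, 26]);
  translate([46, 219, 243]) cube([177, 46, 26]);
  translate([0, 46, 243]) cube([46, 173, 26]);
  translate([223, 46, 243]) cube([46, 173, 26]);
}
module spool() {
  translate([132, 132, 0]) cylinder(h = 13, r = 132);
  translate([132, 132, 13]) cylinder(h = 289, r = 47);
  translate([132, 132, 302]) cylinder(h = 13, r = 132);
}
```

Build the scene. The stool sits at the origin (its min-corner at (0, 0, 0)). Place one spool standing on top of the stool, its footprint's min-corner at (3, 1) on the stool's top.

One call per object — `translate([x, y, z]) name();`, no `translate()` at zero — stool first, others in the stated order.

stool();
translate([3, 1, 386]) spool();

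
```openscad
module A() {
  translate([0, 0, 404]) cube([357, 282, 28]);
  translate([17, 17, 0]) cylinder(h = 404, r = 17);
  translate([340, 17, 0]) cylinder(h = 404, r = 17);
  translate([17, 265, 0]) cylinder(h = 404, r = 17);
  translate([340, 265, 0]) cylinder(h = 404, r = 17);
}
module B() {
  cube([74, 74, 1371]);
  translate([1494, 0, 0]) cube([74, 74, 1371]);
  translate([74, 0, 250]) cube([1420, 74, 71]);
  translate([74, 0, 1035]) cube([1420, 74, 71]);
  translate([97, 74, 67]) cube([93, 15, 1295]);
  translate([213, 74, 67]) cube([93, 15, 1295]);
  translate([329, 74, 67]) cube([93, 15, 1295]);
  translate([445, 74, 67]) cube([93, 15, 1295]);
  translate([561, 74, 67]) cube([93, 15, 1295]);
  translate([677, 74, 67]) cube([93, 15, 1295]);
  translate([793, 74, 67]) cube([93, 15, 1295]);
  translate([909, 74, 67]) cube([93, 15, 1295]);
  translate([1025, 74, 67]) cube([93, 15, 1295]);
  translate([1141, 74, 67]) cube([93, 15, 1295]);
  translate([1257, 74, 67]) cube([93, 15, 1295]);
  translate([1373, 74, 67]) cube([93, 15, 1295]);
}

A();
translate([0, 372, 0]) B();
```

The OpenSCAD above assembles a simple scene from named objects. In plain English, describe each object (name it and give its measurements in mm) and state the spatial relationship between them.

A is a simple wooden stool: a rectangular seat 357 mm (x) by 282 mm (y), 28 mm thick, top face at z = 432 mm, on four round legs, each 34 mm in diameter. The legs rest on z = 0, each leg's axis is inset half a diameter from the nearest pair of seat edges (so the leg's bounding box is flush with the corner).

B is a fence section. Two 74×74 mm posts, 1371 mm tall, stand on the floor with a clear span of 1420 mm between their inner faces. Two horizontal rails of 74×71 mm section span the gap between the posts with their undersides at z = 250 mm and z = 1035 mm, flush with the posts' −y face. 12 pickets, each 93 mm wide, 15 mm thick and 1295 mm tall, are fixed to the +y face of the rails with their bottoms at z = 67 mm, evenly spaced across the span with equal gaps (rounded down to the nearest mm) at the −x end and between each pair — any rounding remainder accumulates at the +x end.

The fence section is on the floor beside the stool on its +y side.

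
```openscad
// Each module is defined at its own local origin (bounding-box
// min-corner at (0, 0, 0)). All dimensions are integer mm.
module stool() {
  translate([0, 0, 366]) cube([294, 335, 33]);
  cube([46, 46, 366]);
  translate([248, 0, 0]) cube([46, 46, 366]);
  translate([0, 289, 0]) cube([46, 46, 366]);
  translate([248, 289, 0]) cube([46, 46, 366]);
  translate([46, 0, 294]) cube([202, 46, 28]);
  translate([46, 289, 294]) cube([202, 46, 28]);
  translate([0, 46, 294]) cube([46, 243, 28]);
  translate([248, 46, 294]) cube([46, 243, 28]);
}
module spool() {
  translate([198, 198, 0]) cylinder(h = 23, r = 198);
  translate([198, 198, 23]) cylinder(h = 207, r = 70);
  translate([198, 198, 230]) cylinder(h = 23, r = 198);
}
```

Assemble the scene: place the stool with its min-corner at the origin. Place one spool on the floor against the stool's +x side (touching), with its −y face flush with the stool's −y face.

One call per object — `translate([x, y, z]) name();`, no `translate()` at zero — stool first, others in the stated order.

stool();
translate([294, 0, 0]) spool();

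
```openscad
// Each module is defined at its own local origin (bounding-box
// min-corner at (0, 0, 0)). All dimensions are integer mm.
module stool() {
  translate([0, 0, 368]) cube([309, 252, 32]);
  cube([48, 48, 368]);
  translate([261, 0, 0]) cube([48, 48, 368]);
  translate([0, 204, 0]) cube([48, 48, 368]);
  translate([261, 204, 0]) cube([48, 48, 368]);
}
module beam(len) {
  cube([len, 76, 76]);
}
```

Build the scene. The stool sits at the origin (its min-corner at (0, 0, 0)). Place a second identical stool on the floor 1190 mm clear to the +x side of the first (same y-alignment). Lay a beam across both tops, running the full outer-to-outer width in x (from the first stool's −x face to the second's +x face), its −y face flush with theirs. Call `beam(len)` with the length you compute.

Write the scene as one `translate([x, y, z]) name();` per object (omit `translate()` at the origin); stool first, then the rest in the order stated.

stool();
translate([1499, 0, 0]) stool();
translate([0, 0, 400]) beam(1808);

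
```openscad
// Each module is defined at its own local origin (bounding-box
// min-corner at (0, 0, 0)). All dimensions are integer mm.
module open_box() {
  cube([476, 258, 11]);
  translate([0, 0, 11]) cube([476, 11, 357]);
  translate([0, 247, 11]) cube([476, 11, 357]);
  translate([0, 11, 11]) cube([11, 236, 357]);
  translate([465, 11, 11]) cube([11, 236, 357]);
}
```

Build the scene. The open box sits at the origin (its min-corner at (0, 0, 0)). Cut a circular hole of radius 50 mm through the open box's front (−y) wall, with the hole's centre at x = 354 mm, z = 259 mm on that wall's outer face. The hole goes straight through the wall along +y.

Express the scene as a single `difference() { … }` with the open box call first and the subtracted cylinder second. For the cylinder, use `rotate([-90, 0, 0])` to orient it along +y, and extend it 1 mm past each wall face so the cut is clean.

difference() {
  open_box();
  translate([354, -1, 259]) rotate([-90, 0, 0]) cylinder(h = 13, r = 50);
}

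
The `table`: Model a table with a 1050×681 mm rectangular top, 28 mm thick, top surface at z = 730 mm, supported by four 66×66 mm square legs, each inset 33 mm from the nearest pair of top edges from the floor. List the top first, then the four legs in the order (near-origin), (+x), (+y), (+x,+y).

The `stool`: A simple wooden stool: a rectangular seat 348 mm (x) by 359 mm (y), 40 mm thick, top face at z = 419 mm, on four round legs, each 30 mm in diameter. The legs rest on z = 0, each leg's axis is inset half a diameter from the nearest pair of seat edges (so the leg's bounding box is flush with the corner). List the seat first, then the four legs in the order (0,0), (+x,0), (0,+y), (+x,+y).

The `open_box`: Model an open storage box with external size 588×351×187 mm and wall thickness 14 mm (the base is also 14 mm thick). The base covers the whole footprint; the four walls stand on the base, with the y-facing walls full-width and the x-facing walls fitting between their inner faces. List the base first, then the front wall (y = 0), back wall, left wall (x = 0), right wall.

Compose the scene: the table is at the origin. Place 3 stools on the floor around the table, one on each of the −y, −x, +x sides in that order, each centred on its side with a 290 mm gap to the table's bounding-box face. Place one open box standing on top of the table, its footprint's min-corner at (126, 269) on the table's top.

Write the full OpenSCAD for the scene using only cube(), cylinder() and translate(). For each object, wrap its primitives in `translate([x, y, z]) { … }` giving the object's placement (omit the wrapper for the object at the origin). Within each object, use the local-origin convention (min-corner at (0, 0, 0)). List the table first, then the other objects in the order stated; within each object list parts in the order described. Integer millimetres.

translate([0, 0, 702]) cube([1050, 681, 28]);
translate([33, 33, 0]) cube([66, 66, 702]);
translate([951, 33, 0]) cube([66, 66, 702]);
translate([33, 582, 0]) cube([66, 66, 702]);
translate([951, 582, 0]) cube([66, 66, 702]);
translate([351, -649, 0]) {
  translate([0, 0, 379]) cube([348, 359, 40]);
  translate([15, 15, 0]) cylinder(h = 379, r = 15);
  translate([333, 15, 0]) cylinder(h = 379, r = 15);
  translate([15, 344, 0]) cylinder(h = 379, r = 15);
  translate([333, 344, 0]) cylinder(h = 379, r = 15);
}
translate([-638, 161, 0]) {
  translate([0, 0, 379]) cube([348, 359, 40]);
  translate([15, 15, 0]) cylinder(h = 379, r = 15);
  translate([333, 15, 0]) cylinder(h = 379, r = 15);
  translate([15, 344, 0]) cylinder(h = 379, r = 15);
  translate([333, 344, 0]) cylinder(h = 379, r = 15);
}
translate([1340, 161, 0]) {
  translate([0, 0, 379]) cube([348, 359, 40]);
  translate([15, 15, 0]) cylinder(h = 379, r = 15);
  translate([333, 15, 0]) cylinder(h = 379, r = 15);
  translate([15, 344, 0]) cylinder(h = 379, r = 15);
  translate([333, 344, 0]) cylinder(h = 379, r = 15);
}
translate([126, 269, 730]) {
  cube([588, 351, 14]);
  translate([0, 0, 14]) cube([588, 14, 173]);
  translate([0, 337, 14]) cube([588, 14, 173]);
  translate([0, 14, 14]) cube([14, 323, 173]);
  translate([574, 14, 14]) cube([14, 323, 173]);
}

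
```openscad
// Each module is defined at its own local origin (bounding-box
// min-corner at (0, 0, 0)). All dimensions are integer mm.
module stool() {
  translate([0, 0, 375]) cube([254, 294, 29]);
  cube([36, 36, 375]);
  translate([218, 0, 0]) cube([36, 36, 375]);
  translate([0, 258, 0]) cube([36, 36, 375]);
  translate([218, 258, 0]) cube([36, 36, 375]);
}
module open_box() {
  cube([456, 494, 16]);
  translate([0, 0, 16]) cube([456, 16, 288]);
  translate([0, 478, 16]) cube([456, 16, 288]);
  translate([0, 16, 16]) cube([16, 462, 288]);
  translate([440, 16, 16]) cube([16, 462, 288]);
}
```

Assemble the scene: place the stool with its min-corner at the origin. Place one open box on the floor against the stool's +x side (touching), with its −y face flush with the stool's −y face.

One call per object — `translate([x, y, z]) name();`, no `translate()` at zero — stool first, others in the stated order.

stool();
translate([254, 0, 0]) open_box();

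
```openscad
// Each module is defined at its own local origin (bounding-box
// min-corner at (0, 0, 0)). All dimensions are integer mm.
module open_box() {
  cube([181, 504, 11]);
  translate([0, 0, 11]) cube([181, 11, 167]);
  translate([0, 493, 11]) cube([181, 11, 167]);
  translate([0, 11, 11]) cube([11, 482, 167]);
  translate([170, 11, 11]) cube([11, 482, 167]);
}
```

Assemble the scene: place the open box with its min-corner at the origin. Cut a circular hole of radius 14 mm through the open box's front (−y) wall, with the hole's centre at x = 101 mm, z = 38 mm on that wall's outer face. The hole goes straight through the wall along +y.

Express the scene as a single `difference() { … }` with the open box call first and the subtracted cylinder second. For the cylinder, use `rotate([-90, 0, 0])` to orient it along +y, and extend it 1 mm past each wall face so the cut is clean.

difference() {
  open_box();
  translate([101, -1, 38]) rotate([-90, 0, 0]) cylinder(h = 13, r = 14);
}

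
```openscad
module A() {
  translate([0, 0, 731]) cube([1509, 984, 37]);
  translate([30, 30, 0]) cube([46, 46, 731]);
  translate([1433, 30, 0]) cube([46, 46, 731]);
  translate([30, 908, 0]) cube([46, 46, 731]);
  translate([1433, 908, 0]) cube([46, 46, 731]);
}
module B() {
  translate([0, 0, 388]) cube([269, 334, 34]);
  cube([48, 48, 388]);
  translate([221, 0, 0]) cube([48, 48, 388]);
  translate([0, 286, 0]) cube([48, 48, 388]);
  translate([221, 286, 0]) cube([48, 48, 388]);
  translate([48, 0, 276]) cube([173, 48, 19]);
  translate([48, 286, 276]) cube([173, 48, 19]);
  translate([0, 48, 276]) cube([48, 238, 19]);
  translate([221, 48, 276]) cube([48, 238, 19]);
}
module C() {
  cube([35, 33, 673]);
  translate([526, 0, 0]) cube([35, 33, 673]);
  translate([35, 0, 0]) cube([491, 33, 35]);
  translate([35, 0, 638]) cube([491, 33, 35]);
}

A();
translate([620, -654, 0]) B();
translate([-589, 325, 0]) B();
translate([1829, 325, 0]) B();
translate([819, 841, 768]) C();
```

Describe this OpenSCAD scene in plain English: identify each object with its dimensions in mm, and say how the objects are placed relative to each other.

A is a table with a 1509×984 mm rectangular top, 37 mm thick, top surface at z = 768 mm, supported by four 46×46 mm square legs, each inset 30 mm from the nearest pair of top edges, running from the floor.

B is a four-legged stool. The seat is 269×334 mm, 34 mm thick, top at z = 422 mm. It stands on four square legs, each 48×48 mm in cross-section, from z = 0 to the seat underside, each flush with a corner of the seat. Four stretchers, 48 mm wide and 19 mm tall, connect adjacent legs with their undersides at z = 276 mm, each running between the inner faces of the legs it joins and aligned with the legs' outer faces on the other axis.

C is a rectangular picture frame lying in the x–z plane (depth along y). The opening is 491 mm wide (x) by 603 mm tall (z), surrounded by a border 35 mm wide on all four sides. The frame is 33 mm deep and is made of two full-height vertical stiles with two horizontal rails fitted between them.

Three stools sit around the table at the −y, −x, +x sides. The picture frame is on top of the table.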